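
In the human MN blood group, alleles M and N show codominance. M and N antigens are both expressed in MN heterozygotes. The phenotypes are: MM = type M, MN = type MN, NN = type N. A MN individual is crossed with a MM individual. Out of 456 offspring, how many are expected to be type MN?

Punnett square for MN × MM:
Offspring genotypes: 2 MM, 2 MN
Phenotype counts: 2 type M, 2 type MN
type MN: 2 out of 4 → fraction 1/2
Expected count = 1/2 × 456 = 228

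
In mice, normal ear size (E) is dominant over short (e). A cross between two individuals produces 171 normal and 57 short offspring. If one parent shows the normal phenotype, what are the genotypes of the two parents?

Observed offspring: 171 normal, 57 short
The observed ratio simplifies to 3:1. Short (ee) offspring appear, so each parent must contribute one e allele. The parent stated to show normal carries E, so it is Ee. The other parent is then either Ee or ee: Ee × ee would give a 1:1 split, whereas Ee × Ee gives 3:1 — matching the data. So both parents are heterozygous (Ee × Ee).
Parent genotypes: Ee × Ee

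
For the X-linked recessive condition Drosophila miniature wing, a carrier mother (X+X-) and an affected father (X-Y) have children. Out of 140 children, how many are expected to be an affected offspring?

Cross: X+X- × X-Y
Offspring: 1 X+X-, 1 X+Y, 1 X-X-, 1 X-Y
Probability of an affected offspring: 2/4 = 1/2
Expected count = 1/2 × 140 = 70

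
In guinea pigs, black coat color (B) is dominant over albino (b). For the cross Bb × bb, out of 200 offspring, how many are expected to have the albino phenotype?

Punnett square for Bb × bb:
Offspring genotypes: 2 Bb, 2 bb
Total offspring: 4
Count with target: 2
Probability: 2/4 = 1/2
Expected count = 1/2 × 200 = 100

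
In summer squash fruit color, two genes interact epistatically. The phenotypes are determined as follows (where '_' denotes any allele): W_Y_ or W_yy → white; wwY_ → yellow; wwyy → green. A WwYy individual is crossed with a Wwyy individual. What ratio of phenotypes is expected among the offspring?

Cross: WwYy × Wwyy — consider each gene separately:
W gene: Ww × Ww → 1 WW, 2 Ww, 1 ww → 3 W_ : 1 ww (out of 4)
Y gene: Yy × yy → 2 Yy, 2 yy → 2 Y_ : 2 yy (out of 4)
Genotype classes (out of 4 × 4 = 16): W_Y_ = 3×2 = 6; W_yy = 3×2 = 6; wwY_ = 1×2 = 2; wwyy = 1×2 = 2
Apply the phenotype rules: W_Y_ (6) + W_yy (6) → white; wwY_ (2) → yellow; wwyy (2) → green
Phenotype counts (out of 16): 12 white, 2 yellow, 2 green
Ratio: 6 white : 1 yellow : 1 green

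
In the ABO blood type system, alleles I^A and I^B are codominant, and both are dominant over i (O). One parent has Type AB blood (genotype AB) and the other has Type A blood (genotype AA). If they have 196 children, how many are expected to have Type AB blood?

Cross: AB × AA
Possible offspring genotypes: 2 AA, 2 AB
Blood type counts: 2 Type A, 2 Type AB
Probability of Type AB: 2/4 = 1/2
Expected count = 1/2 × 196 = 98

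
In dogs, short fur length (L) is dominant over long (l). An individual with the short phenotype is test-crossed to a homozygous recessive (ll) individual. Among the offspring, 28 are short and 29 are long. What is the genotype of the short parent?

Test cross: ? × ll
Offspring: 28 short, 29 long — approximately 1:1.
A 1:1 ratio in a test cross indicates the unknown parent is heterozygous (Ll).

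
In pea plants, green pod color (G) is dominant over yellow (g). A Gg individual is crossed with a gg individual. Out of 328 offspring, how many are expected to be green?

Punnett square for Gg × gg:
Offspring genotypes: 2 Gg, 2 gg
green: 2, yellow: 2
green: 2 out of 4 → fraction 1/2
Expected count = 1/2 × 328 = 164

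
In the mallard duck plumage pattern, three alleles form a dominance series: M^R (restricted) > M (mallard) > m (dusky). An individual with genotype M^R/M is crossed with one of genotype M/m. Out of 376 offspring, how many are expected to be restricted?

Cross: M^R/M × M/m
Allele dominance: M^R > M > m
Offspring genotypes: 1 M^R/M, 1 M^R/m, 1 M/M, 1 M/m
Phenotype counts: 2 restricted, 2 mallard
restricted: 2 out of 4 → fraction 1/2
Expected count = 1/2 × 376 = 188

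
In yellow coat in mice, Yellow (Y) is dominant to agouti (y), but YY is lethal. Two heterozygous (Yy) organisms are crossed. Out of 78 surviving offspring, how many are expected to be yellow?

Cross: Yy × Yy
Punnett square offspring (before lethality): 1 YY, 2 Yy, 1 yy
The YY genotype is lethal (embryos die); surviving offspring: 2 Yy, 1 yy
yellow: 2 out of 3 → fraction 2/3
Expected count = 2/3 × 78 = 52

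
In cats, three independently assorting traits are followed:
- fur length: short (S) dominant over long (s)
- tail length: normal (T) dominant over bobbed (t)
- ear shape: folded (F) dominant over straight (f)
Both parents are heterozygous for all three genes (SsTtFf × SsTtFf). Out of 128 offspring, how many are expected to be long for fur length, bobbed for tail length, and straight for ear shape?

Trihybrid cross: SsTtFf × SsTtFf
Each trait segregates independently with a 3:1 phenotypic ratio, so each gene contributes 3/4 (dominant) or 1/4 (recessive).
Target: long (fur length), bobbed (tail length), straight (ear shape)
Probability = product of independent per-trait probabilities
= 1/4 × 1/4 × 1/4 = 1/64
Expected count = 1/64 × 128 = 2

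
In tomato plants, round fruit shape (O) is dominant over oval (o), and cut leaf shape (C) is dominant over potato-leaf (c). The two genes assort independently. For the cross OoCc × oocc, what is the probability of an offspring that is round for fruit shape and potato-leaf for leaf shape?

Dihybrid cross OoCc × oocc — consider each gene separately:
fruit shape: Oo × oo → 2 Oo, 2 oo → 2 O_ : 2 oo (out of 4)
leaf shape: Cc × cc → 2 Cc, 2 cc → 2 C_ : 2 cc (out of 4)
Looking for: round (O_) and potato-leaf (cc)
P(round) = 2/4, P(potato-leaf) = 2/4
P(both) = 2/4 × 2/4 = 4/16 = 1/4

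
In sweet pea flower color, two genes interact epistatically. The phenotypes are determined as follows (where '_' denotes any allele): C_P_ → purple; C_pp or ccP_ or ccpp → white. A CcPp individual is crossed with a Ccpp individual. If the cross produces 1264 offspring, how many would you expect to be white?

Cross: CcPp × Ccpp — consider each gene separately:
C gene: Cc × Cc → 1 CC, 2 Cc, 1 cc → 3 C_ : 1 cc (out of 4)
P gene: Pp × pp → 2 Pp, 2 pp → 2 P_ : 2 pp (out of 4)
Genotype classes (out of 4 × 4 = 16): C_P_ = 3×2 = 6; C_pp = 3×2 = 6; ccP_ = 1×2 = 2; ccpp = 1×2 = 2
Apply the phenotype rules: C_P_ (6) → purple; C_pp (6) + ccP_ (2) + ccpp (2) → white
Phenotype counts (out of 16): 6 purple, 10 white
white: 10 out of 16 → fraction 5/8
Expected count = 5/8 × 1264 = 790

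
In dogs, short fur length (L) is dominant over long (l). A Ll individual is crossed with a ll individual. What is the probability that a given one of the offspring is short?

Punnett square for Ll × ll:
Offspring genotypes: 2 Ll, 2 ll
short: 2, long: 2
short: 2 out of 4
Probability: 2/4 = 1/2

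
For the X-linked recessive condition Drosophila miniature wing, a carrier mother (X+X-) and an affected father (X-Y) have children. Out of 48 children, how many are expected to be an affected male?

Cross: X+X- × X-Y
Offspring: 1 X+X-, 1 X+Y, 1 X-X-, 1 X-Y
Probability of an affected male: 1/4
Expected count = 1/4 × 48 = 12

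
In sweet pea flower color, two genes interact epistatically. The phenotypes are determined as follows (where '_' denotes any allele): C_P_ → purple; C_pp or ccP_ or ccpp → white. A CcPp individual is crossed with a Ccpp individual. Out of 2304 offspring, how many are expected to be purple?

Cross: CcPp × Ccpp — consider each gene separately:
C gene: Cc × Cc → 1 CC, 2 Cc, 1 cc → 3 C_ : 1 cc (out of 4)
P gene: Pp × pp → 2 Pp, 2 pp → 2 P_ : 2 pp (out of 4)
Genotype classes (out of 4 × 4 = 16): C_P_ = 3×2 = 6; C_pp = 3×2 = 6; ccP_ = 1×2 = 2; ccpp = 1×2 = 2
Apply the phenotype rules: C_P_ (6) → purple; C_pp (6) + ccP_ (2) + ccpp (2) → white
Phenotype counts (out of 16): 6 purple, 10 white
purple: 6 out of 16 → fraction 3/8
Expected count = 3/8 × 2304 = 864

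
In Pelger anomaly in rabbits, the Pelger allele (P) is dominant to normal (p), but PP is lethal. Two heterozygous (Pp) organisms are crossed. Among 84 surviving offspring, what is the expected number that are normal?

Cross: Pp × Pp
Punnett square offspring (before lethality): 1 PP, 2 Pp, 1 pp
The PP genotype is lethal (embryos die); surviving offspring: 2 Pp, 1 pp
normal: 1 out of 3 → fraction 1/3
Expected count = 1/3 × 84 = 28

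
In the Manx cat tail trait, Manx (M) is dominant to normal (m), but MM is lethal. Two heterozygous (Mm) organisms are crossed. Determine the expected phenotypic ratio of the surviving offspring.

Cross: Mm × Mm
Punnett square offspring (before lethality): 1 MM, 2 Mm, 1 mm
The MM genotype is lethal (embryos die); surviving offspring: 2 Mm, 1 mm
Ratio: 2 Manx (tailless) : 1 normal-tailed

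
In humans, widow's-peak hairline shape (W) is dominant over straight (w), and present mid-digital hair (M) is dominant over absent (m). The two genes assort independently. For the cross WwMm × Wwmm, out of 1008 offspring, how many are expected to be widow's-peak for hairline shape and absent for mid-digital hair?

Dihybrid cross WwMm × Wwmm — consider each gene separately:
hairline shape: Ww × Ww → 1 WW, 2 Ww, 1 ww → 3 W_ : 1 ww (out of 4)
mid-digital hair: Mm × mm → 2 Mm, 2 mm → 2 M_ : 2 mm (out of 4)
Looking for: widow's-peak (W_) and absent (mm)
P(widow's-peak) = 3/4, P(absent) = 2/4
P(both) = 3/4 × 2/4 = 6/16 = 3/8
Expected count = 3/8 × 1008 = 378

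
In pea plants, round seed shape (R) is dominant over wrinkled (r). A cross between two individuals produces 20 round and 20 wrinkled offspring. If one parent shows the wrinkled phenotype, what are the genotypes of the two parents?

Observed offspring: 20 round, 20 wrinkled
The observed ratio simplifies to 1:1. One parent shows wrinkled, so its genotype must be rr. A 1:1 offspring split requires the other parent to be heterozygous (Rr).
Parent genotypes: rr × Rr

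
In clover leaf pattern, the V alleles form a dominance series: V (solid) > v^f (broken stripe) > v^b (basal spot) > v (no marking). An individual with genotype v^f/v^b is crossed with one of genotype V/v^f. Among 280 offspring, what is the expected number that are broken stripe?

Cross: v^f/v^b × V/v^f
Allele dominance: V > v^f > v^b > v
Offspring genotypes: 1 V/v^f, 1 v^f/v^f, 1 V/v^b, 1 v^f/v^b
Phenotype counts: 2 solid, 2 broken stripe
broken stripe: 2 out of 4 → fraction 1/2
Expected count = 1/2 × 280 = 140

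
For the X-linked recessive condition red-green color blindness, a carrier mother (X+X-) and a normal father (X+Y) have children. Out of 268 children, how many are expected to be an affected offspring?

Cross: X+X- × X+Y
Offspring: 1 X+X+, 1 X+Y, 1 X+X-, 1 X-Y
Probability of an affected offspring: 1/4
Expected count = 1/4 × 268 = 67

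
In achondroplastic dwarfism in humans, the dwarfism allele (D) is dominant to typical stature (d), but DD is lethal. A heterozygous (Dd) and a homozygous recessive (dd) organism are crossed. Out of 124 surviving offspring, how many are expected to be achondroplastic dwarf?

Cross: Dd × dd
Punnett square offspring (before lethality): 2 Dd, 2 dd
No DD offspring are produced in this cross.
achondroplastic dwarf: 2 out of 4 → fraction 1/2
Expected count = 1/2 × 124 = 62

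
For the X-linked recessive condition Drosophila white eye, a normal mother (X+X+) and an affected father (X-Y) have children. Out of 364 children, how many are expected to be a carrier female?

Cross: X+X+ × X-Y
Offspring: 2 X+X-, 2 X+Y
Probability of a carrier female: 2/4 = 1/2
Expected count = 1/2 × 364 = 182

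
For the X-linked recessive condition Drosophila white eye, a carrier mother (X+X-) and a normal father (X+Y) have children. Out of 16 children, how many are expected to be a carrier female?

Cross: X+X- × X+Y
Offspring: 1 X+X+, 1 X+Y, 1 X+X-, 1 X-Y
Probability of a carrier female: 1/4
Expected count = 1/4 × 16 = 4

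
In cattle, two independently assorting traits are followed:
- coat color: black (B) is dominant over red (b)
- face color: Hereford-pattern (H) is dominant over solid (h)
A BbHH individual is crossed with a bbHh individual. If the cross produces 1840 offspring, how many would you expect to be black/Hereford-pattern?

Dihybrid cross BbHH × bbHh — consider each gene separately:
coat color: Bb × bb → 2 Bb, 2 bb → 2 B_ : 2 bb (out of 4)
face color: HH × Hh → 2 HH, 2 Hh → 4 H_ (out of 4)
Combine (counts out of 4 × 4 = 16): black/Hereford-pattern (B_H_) = 2×4 = 8; red/Hereford-pattern (bbH_) = 2×4 = 8
Phenotype counts (out of 16): 8 black/Hereford-pattern, 8 red/Hereford-pattern
black/Hereford-pattern: 8 out of 16 → fraction 1/2
Expected count = 1/2 × 1840 = 920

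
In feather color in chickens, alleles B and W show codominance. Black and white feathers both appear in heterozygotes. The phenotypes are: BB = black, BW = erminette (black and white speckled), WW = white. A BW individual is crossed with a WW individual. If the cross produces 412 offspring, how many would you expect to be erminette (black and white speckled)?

Punnett square for BW × WW:
Offspring genotypes: 2 BW, 2 WW
Phenotype counts: 2 erminette (black and white speckled), 2 white
erminette (black and white speckled): 2 out of 4 → fraction 1/2
Expected count = 1/2 × 412 = 206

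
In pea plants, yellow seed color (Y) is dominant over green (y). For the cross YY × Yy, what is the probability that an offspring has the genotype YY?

Punnett square for YY × Yy:
Offspring genotypes: 2 YY, 2 Yy
Total offspring: 4
Count with target: 2
Probability: 2/4 = 1/2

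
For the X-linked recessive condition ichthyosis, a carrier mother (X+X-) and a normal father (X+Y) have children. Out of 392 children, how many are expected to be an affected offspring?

Cross: X+X- × X+Y
Offspring: 1 X+X+, 1 X+Y, 1 X+X-, 1 X-Y
Probability of an affected offspring: 1/4
Expected count = 1/4 × 392 = 98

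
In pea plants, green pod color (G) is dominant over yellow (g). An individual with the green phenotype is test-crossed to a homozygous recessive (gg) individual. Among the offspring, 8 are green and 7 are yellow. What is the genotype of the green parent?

Test cross: ? × gg
Offspring: 8 green, 7 yellow — approximately 1:1.
A 1:1 ratio in a test cross indicates the unknown parent is heterozygous (Gg).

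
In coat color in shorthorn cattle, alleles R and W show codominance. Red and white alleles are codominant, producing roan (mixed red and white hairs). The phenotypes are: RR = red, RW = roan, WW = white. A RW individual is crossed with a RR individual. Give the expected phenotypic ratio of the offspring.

Punnett square for RW × RR:
Offspring genotypes: 2 RR, 2 RW
Phenotype counts: 2 red, 2 roan
Ratio: 1 red : 1 roan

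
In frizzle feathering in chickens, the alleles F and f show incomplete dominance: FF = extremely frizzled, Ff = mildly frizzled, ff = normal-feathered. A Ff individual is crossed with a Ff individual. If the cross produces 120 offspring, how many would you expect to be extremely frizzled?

Punnett square for Ff × Ff:
Offspring genotypes: 1 FF, 2 Ff, 1 ff
Phenotype counts: 1 extremely frizzled, 2 mildly frizzled, 1 normal-feathered
extremely frizzled: 1 out of 4 → fraction 1/4
Expected count = 1/4 × 120 = 30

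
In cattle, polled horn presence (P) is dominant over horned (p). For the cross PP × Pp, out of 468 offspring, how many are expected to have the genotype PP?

Punnett square for PP × Pp:
Offspring genotypes: 2 PP, 2 Pp
Total offspring: 4
Count with target: 2
Probability: 2/4 = 1/2
Expected count = 1/2 × 468 = 234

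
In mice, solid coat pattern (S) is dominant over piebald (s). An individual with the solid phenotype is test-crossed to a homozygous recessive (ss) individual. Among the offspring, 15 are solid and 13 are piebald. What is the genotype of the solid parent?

Test cross: ? × ss
Offspring: 15 solid, 13 piebald — approximately 1:1.
A 1:1 ratio in a test cross indicates the unknown parent is heterozygous (Ss).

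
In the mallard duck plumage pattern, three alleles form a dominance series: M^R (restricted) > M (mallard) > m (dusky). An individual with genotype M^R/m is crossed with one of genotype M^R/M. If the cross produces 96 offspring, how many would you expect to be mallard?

Cross: M^R/m × M^R/M
Allele dominance: M^R > M > m
Offspring genotypes: 1 M^R/M^R, 1 M^R/M, 1 M^R/m, 1 M/m
Phenotype counts: 3 restricted, 1 mallard
mallard: 1 out of 4 → fraction 1/4
Expected count = 1/4 × 96 = 24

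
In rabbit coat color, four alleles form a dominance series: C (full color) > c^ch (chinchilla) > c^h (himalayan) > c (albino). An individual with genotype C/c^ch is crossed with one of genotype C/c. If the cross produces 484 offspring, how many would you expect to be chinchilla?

Cross: C/c^ch × C/c
Allele dominance: C > c^ch > c^h > c
Offspring genotypes: 1 C/C, 1 C/c, 1 C/c^ch, 1 c^ch/c
Phenotype counts: 3 full color, 1 chinchilla
chinchilla: 1 out of 4 → fraction 1/4
Expected count = 1/4 × 484 = 121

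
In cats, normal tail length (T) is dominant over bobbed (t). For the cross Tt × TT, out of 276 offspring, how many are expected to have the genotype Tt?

Punnett square for Tt × TT:
Offspring genotypes: 2 TT, 2 Tt
Total offspring: 4
Count with target: 2
Probability: 2/4 = 1/2
Expected count = 1/2 × 276 = 138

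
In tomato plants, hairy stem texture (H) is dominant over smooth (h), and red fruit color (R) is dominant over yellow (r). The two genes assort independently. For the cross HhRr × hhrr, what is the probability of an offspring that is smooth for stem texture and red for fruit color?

Dihybrid cross HhRr × hhrr — consider each gene separately:
stem texture: Hh × hh → 2 Hh, 2 hh → 2 H_ : 2 hh (out of 4)
fruit color: Rr × rr → 2 Rr, 2 rr → 2 R_ : 2 rr (out of 4)
Looking for: smooth (hh) and red (R_)
P(smooth) = 2/4, P(red) = 2/4
P(both) = 2/4 × 2/4 = 4/16 = 1/4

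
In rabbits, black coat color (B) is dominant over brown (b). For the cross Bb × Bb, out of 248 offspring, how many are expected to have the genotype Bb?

Punnett square for Bb × Bb:
Offspring genotypes: 1 BB, 2 Bb, 1 bb
Total offspring: 4
Count with target: 2
Probability: 2/4 = 1/2
Expected count = 1/2 × 248 = 124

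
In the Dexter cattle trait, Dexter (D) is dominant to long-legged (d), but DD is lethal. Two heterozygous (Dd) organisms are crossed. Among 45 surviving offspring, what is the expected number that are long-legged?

Cross: Dd × Dd
Punnett square offspring (before lethality): 1 DD, 2 Dd, 1 dd
The DD genotype is lethal (embryos die); surviving offspring: 2 Dd, 1 dd
long-legged: 1 out of 3 → fraction 1/3
Expected count = 1/3 × 45 = 15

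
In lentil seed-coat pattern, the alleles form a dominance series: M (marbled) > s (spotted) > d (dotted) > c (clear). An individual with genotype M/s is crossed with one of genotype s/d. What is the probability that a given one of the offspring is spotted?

Cross: M/s × s/d
Allele dominance: M > s > d > c
Offspring genotypes: 1 M/s, 1 M/d, 1 s/s, 1 s/d
Phenotype counts: 2 marbled, 2 spotted
spotted: 2 out of 4
Probability: 2/4 = 1/2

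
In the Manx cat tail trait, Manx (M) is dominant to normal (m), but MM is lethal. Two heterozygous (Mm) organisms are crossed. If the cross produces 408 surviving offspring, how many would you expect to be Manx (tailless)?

Cross: Mm × Mm
Punnett square offspring (before lethality): 1 MM, 2 Mm, 1 mm
The MM genotype is lethal (embryos die); surviving offspring: 2 Mm, 1 mm
Manx (tailless): 2 out of 3 → fraction 2/3
Expected count = 2/3 × 408 = 272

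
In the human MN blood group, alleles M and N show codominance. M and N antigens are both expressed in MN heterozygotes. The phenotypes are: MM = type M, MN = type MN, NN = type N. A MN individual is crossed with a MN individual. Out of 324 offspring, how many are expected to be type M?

Punnett square for MN × MN:
Offspring genotypes: 1 MM, 2 MN, 1 NN
Phenotype counts: 1 type M, 2 type MN, 1 type N
type M: 1 out of 4 → fraction 1/4
Expected count = 1/4 × 324 = 81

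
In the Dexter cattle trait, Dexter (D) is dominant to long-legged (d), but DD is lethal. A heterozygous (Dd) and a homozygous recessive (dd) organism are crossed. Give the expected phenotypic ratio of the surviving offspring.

Cross: Dd × dd
Punnett square offspring (before lethality): 2 Dd, 2 dd
No DD offspring are produced in this cross.
Ratio: 1 Dexter (short-legged) : 1 long-legged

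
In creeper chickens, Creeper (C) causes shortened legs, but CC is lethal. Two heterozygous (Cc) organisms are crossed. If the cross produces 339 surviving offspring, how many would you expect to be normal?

Cross: Cc × Cc
Punnett square offspring (before lethality): 1 CC, 2 Cc, 1 cc
The CC genotype is lethal (embryos die); surviving offspring: 2 Cc, 1 cc
normal: 1 out of 3 → fraction 1/3
Expected count = 1/3 × 339 = 113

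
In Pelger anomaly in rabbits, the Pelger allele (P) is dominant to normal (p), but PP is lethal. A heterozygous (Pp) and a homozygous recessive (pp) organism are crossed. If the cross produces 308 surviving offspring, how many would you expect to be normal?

Cross: Pp × pp
Punnett square offspring (before lethality): 2 Pp, 2 pp
No PP offspring are produced in this cross.
normal: 2 out of 4 → fraction 1/2
Expected count = 1/2 × 308 = 154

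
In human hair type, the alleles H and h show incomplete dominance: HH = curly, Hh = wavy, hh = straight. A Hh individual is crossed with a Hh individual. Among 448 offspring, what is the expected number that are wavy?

Punnett square for Hh × Hh:
Offspring genotypes: 1 HH, 2 Hh, 1 hh
Phenotype counts: 1 curly, 2 wavy, 1 straight
wavy: 2 out of 4 → fraction 1/2
Expected count = 1/2 × 448 = 224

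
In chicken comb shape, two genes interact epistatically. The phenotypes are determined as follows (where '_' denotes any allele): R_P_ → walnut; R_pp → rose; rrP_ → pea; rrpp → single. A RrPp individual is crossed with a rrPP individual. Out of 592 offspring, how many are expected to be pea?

Cross: RrPp × rrPP — consider each gene separately:
R gene: Rr × rr → 2 Rr, 2 rr → 2 R_ : 2 rr (out of 4)
P gene: Pp × PP → 2 PP, 2 Pp → 4 P_ (out of 4)
Genotype classes (out of 4 × 4 = 16): R_P_ = 2×4 = 8; rrP_ = 2×4 = 8
Apply the phenotype rules: R_P_ (8) → walnut; rrP_ (8) → pea
Phenotype counts (out of 16): 8 walnut, 8 pea
pea: 8 out of 16 → fraction 1/2
Expected count = 1/2 × 592 = 296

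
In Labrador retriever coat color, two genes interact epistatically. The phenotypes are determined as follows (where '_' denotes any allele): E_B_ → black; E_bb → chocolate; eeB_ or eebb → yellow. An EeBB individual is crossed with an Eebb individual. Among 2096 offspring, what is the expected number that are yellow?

Cross: EeBB × Eebb — consider each gene separately:
E gene: Ee × Ee → 1 EE, 2 Ee, 1 ee → 3 E_ : 1 ee (out of 4)
B gene: BB × bb → 4 Bb → 4 B_ (out of 4)
Genotype classes (out of 4 × 4 = 16): E_B_ = 3×4 = 12; eeB_ = 1×4 = 4
Apply the phenotype rules: E_B_ (12) → black; eeB_ (4) → yellow
Phenotype counts (out of 16): 12 black, 4 yellow
yellow: 4 out of 16 → fraction 1/4
Expected count = 1/4 × 2096 = 524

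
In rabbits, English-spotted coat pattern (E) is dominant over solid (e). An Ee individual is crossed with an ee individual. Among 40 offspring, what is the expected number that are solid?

Punnett square for Ee × ee:
Offspring genotypes: 2 Ee, 2 ee
English-spotted: 2, solid: 2
solid: 2 out of 4 → fraction 1/2
Expected count = 1/2 × 40 = 20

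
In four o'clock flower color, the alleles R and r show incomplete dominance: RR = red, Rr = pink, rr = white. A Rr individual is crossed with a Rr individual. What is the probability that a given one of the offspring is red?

Punnett square for Rr × Rr:
Offspring genotypes: 1 RR, 2 Rr, 1 rr
Phenotype counts: 1 red, 2 pink, 1 white
red: 1 out of 4
Probability: 1/4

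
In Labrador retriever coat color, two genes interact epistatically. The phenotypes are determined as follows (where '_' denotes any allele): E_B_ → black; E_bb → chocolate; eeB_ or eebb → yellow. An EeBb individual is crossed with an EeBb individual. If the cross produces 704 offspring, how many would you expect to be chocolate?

Cross: EeBb × EeBb — consider each gene separately:
E gene: Ee × Ee → 1 EE, 2 Ee, 1 ee → 3 E_ : 1 ee (out of 4)
B gene: Bb × Bb → 1 BB, 2 Bb, 1 bb → 3 B_ : 1 bb (out of 4)
Genotype classes (out of 4 × 4 = 16): E_B_ = 3×3 = 9; E_bb = 3×1 = 3; eeB_ = 1×3 = 3; eebb = 1×1 = 1
Apply the phenotype rules: E_B_ (9) → black; E_bb (3) → chocolate; eeB_ (3) + eebb (1) → yellow
Phenotype counts (out of 16): 9 black, 3 chocolate, 4 yellow
chocolate: 3 out of 16 → fraction 3/16
Expected count = 3/16 × 704 = 132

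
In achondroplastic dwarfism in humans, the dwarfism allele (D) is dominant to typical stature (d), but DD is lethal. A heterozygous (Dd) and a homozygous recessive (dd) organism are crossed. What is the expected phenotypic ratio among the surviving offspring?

Cross: Dd × dd
Punnett square offspring (before lethality): 2 Dd, 2 dd
No DD offspring are produced in this cross.
Ratio: 1 achondroplastic dwarf : 1 typical stature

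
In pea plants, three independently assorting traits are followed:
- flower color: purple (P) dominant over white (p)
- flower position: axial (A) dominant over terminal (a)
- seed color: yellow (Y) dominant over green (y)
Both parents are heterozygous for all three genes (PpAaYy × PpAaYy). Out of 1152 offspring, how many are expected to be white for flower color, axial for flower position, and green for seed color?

Trihybrid cross: PpAaYy × PpAaYy
Each trait segregates independently with a 3:1 phenotypic ratio, so each gene contributes 3/4 (dominant) or 1/4 (recessive).
Target: white (flower color), axial (flower position), green (seed color)
Probability = product of independent per-trait probabilities
= 1/4 × 3/4 × 1/4 = 3/64
Expected count = 3/64 × 1152 = 54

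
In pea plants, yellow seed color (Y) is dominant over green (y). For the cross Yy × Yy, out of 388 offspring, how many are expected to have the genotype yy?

Punnett square for Yy × Yy:
Offspring genotypes: 1 YY, 2 Yy, 1 yy
Total offspring: 4
Count with target: 1
Probability: 1/4
Expected count = 1/4 × 388 = 97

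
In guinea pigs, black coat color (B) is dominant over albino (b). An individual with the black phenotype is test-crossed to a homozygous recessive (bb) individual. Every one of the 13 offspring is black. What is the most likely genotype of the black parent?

Test cross: ? × bb
All offspring are black.
If the unknown parent were heterozygous (Bb), about half of 13 offspring would be albino; none are. The unknown parent is most likely homozygous dominant (BB).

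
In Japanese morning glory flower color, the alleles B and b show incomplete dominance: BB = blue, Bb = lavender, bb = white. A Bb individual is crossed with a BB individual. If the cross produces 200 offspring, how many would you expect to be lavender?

Punnett square for Bb × BB:
Offspring genotypes: 2 BB, 2 Bb
Phenotype counts: 2 blue, 2 lavender
lavender: 2 out of 4 → fraction 1/2
Expected count = 1/2 × 200 = 100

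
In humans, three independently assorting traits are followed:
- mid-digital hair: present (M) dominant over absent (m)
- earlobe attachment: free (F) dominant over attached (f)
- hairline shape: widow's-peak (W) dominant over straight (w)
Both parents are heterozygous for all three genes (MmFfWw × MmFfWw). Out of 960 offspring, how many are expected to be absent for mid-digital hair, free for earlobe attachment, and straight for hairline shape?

Trihybrid cross: MmFfWw × MmFfWw
Each trait segregates independently with a 3:1 phenotypic ratio, so each gene contributes 3/4 (dominant) or 1/4 (recessive).
Target: absent (mid-digital hair), free (earlobe attachment), straight (hairline shape)
Probability = product of independent per-trait probabilities
= 1/4 × 3/4 × 1/4 = 3/64
Expected count = 3/64 × 960 = 45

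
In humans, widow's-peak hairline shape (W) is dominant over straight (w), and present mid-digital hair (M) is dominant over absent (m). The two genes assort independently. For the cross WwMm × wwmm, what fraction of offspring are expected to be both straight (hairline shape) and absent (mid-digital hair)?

Dihybrid cross WwMm × wwmm — consider each gene separately:
hairline shape: Ww × ww → 2 Ww, 2 ww → 2 W_ : 2 ww (out of 4)
mid-digital hair: Mm × mm → 2 Mm, 2 mm → 2 M_ : 2 mm (out of 4)
Looking for: straight (ww) and absent (mm)
P(straight) = 2/4, P(absent) = 2/4
P(both) = 2/4 × 2/4 = 4/16 = 1/4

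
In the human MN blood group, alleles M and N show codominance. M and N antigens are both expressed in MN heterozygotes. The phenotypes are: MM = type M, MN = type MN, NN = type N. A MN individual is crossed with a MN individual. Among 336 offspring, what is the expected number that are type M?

Punnett square for MN × MN:
Offspring genotypes: 1 MM, 2 MN, 1 NN
Phenotype counts: 1 type M, 2 type MN, 1 type N
type M: 1 out of 4 → fraction 1/4
Expected count = 1/4 × 336 = 84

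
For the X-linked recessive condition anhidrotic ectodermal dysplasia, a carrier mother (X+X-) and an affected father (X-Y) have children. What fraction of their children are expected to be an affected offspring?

Cross: X+X- × X-Y
Offspring: 1 X+X-, 1 X+Y, 1 X-X-, 1 X-Y
Probability of an affected offspring: 2/4 = 1/2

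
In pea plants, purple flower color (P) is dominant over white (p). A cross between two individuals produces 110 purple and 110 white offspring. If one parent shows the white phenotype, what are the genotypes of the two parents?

Observed offspring: 110 purple, 110 white
The observed ratio simplifies to 1:1. One parent shows white, so its genotype must be pp. A 1:1 offspring split requires the other parent to be heterozygous (Pp).
Parent genotypes: pp × Pp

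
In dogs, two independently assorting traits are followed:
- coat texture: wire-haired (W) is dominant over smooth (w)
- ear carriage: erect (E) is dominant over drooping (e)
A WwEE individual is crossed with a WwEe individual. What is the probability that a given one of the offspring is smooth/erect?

Dihybrid cross WwEE × WwEe — consider each gene separately:
coat texture: Ww × Ww → 1 WW, 2 Ww, 1 ww → 3 W_ : 1 ww (out of 4)
ear carriage: EE × Ee → 2 EE, 2 Ee → 4 E_ (out of 4)
Combine (counts out of 4 × 4 = 16): wire-haired/erect (W_E_) = 3×4 = 12; smooth/erect (wwE_) = 1×4 = 4
Phenotype counts (out of 16): 12 wire-haired/erect, 4 smooth/erect
smooth/erect: 4 out of 16
Probability: 4/16 = 1/4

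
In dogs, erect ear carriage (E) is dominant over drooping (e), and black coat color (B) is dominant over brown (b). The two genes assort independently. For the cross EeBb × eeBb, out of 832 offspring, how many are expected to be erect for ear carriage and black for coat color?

Dihybrid cross EeBb × eeBb — consider each gene separately:
ear carriage: Ee × ee → 2 Ee, 2 ee → 2 E_ : 2 ee (out of 4)
coat color: Bb × Bb → 1 BB, 2 Bb, 1 bb → 3 B_ : 1 bb (out of 4)
Looking for: erect (E_) and black (B_)
P(erect) = 2/4, P(black) = 3/4
P(both) = 2/4 × 3/4 = 6/16 = 3/8
Expected count = 3/8 × 832 = 312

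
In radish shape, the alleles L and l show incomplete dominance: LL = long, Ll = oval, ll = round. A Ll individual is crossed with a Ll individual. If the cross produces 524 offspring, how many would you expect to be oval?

Punnett square for Ll × Ll:
Offspring genotypes: 1 LL, 2 Ll, 1 ll
Phenotype counts: 1 long, 2 oval, 1 round
oval: 2 out of 4 → fraction 1/2
Expected count = 1/2 × 524 = 262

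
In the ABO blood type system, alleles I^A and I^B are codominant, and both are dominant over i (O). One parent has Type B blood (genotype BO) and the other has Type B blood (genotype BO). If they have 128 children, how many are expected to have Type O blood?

Cross: BO × BO
Possible offspring genotypes: 1 BB, 2 BO, 1 OO
Blood type counts: 3 Type B, 1 Type O
Probability of Type O: 1/4
Expected count = 1/4 × 128 = 32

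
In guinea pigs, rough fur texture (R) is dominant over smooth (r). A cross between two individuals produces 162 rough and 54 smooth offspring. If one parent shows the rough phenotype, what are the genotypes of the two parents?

Observed offspring: 162 rough, 54 smooth
The observed ratio simplifies to 3:1. Smooth (rr) offspring appear, so each parent must contribute one r allele. The parent stated to show rough carries R, so it is Rr. The other parent is then either Rr or rr: Rr × rr would give a 1:1 split, whereas Rr × Rr gives 3:1 — matching the data. So both parents are heterozygous (Rr × Rr).
Parent genotypes: Rr × Rr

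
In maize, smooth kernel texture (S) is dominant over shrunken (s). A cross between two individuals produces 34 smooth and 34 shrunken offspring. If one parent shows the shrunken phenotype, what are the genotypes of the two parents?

Observed offspring: 34 smooth, 34 shrunken
The observed ratio simplifies to 1:1. One parent shows shrunken, so its genotype must be ss. A 1:1 offspring split requires the other parent to be heterozygous (Ss).
Parent genotypes: ss × Ss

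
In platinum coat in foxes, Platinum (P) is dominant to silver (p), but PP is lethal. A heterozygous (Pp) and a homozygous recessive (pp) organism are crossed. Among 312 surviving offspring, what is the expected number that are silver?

Cross: Pp × pp
Punnett square offspring (before lethality): 2 Pp, 2 pp
No PP offspring are produced in this cross.
silver: 2 out of 4 → fraction 1/2
Expected count = 1/2 × 312 = 156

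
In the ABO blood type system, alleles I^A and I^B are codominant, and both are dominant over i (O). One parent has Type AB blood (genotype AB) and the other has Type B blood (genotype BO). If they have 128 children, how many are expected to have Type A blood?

Cross: AB × BO
Possible offspring genotypes: 1 AB, 1 AO, 1 BB, 1 BO
Blood type counts: 1 Type AB, 1 Type A, 2 Type B
Probability of Type A: 1/4
Expected count = 1/4 × 128 = 32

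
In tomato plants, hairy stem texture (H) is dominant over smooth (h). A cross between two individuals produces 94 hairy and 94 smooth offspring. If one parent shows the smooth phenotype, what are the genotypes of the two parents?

Observed offspring: 94 hairy, 94 smooth
The observed ratio simplifies to 1:1. One parent shows smooth, so its genotype must be hh. A 1:1 offspring split requires the other parent to be heterozygous (Hh).
Parent genotypes: hh × Hh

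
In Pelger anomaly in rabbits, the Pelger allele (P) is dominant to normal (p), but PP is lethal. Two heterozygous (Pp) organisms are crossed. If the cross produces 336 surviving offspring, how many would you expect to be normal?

Cross: Pp × Pp
Punnett square offspring (before lethality): 1 PP, 2 Pp, 1 pp
The PP genotype is lethal (embryos die); surviving offspring: 2 Pp, 1 pp
normal: 1 out of 3 → fraction 1/3
Expected count = 1/3 × 336 = 112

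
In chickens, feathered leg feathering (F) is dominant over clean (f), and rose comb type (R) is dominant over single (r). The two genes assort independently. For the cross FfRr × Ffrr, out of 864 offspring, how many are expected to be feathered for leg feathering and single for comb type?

Dihybrid cross FfRr × Ffrr — consider each gene separately:
leg feathering: Ff × Ff → 1 FF, 2 Ff, 1 ff → 3 F_ : 1 ff (out of 4)
comb type: Rr × rr → 2 Rr, 2 rr → 2 R_ : 2 rr (out of 4)
Looking for: feathered (F_) and single (rr)
P(feathered) = 3/4, P(single) = 2/4
P(both) = 3/4 × 2/4 = 6/16 = 3/8
Expected count = 3/8 × 864 = 324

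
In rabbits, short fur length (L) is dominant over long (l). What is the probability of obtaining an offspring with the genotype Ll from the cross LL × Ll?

Punnett square for LL × Ll:
Offspring genotypes: 2 LL, 2 Ll
Total offspring: 4
Count with target: 2
Probability: 2/4 = 1/2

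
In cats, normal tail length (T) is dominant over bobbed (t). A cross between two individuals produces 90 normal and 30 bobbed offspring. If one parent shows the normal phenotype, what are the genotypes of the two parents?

Observed offspring: 90 normal, 30 bobbed
The observed ratio simplifies to 3:1. Bobbed (tt) offspring appear, so each parent must contribute one t allele. The parent stated to show normal carries T, so it is Tt. The other parent is then either Tt or tt: Tt × tt would give a 1:1 split, whereas Tt × Tt gives 3:1 — matching the data. So both parents are heterozygous (Tt × Tt).
Parent genotypes: Tt × Tt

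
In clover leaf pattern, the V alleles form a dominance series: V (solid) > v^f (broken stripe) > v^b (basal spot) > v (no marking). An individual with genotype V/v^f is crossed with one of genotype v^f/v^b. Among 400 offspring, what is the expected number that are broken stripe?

Cross: V/v^f × v^f/v^b
Allele dominance: V > v^f > v^b > v
Offspring genotypes: 1 V/v^f, 1 V/v^b, 1 v^f/v^f, 1 v^f/v^b
Phenotype counts: 2 solid, 2 broken stripe
broken stripe: 2 out of 4 → fraction 1/2
Expected count = 1/2 × 400 = 200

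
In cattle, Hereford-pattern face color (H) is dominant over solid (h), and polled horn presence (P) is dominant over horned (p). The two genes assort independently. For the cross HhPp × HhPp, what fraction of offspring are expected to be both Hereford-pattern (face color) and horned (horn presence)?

Dihybrid cross HhPp × HhPp — consider each gene separately:
face color: Hh × Hh → 1 HH, 2 Hh, 1 hh → 3 H_ : 1 hh (out of 4)
horn presence: Pp × Pp → 1 PP, 2 Pp, 1 pp → 3 P_ : 1 pp (out of 4)
Looking for: Hereford-pattern (H_) and horned (pp)
P(Hereford-pattern) = 3/4, P(horned) = 1/4
P(both) = 3/4 × 1/4 = 3/16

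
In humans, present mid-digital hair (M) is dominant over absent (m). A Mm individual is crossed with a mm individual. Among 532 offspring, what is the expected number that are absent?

Punnett square for Mm × mm:
Offspring genotypes: 2 Mm, 2 mm
present: 2, absent: 2
absent: 2 out of 4 → fraction 1/2
Expected count = 1/2 × 532 = 266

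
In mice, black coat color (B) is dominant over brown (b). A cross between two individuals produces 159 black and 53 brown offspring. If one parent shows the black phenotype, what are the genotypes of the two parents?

Observed offspring: 159 black, 53 brown
The observed ratio simplifies to 3:1. Brown (bb) offspring appear, so each parent must contribute one b allele. The parent stated to show black carries B, so it is Bb. The other parent is then either Bb or bb: Bb × bb would give a 1:1 split, whereas Bb × Bb gives 3:1 — matching the data. So both parents are heterozygous (Bb × Bb).
Parent genotypes: Bb × Bb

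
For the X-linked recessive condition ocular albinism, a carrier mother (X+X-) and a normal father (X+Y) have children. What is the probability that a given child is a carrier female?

Cross: X+X- × X+Y
Offspring: 1 X+X+, 1 X+Y, 1 X+X-, 1 X-Y
Probability of a carrier female: 1/4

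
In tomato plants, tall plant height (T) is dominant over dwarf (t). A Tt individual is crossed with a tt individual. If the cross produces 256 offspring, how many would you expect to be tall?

Punnett square for Tt × tt:
Offspring genotypes: 2 Tt, 2 tt
tall: 2, dwarf: 2
tall: 2 out of 4 → fraction 1/2
Expected count = 1/2 × 256 = 128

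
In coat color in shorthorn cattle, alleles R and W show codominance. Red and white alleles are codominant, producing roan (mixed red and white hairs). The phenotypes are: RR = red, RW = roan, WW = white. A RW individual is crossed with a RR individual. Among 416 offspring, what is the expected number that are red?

Punnett square for RW × RR:
Offspring genotypes: 2 RR, 2 RW
Phenotype counts: 2 red, 2 roan
red: 2 out of 4 → fraction 1/2
Expected count = 1/2 × 416 = 208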